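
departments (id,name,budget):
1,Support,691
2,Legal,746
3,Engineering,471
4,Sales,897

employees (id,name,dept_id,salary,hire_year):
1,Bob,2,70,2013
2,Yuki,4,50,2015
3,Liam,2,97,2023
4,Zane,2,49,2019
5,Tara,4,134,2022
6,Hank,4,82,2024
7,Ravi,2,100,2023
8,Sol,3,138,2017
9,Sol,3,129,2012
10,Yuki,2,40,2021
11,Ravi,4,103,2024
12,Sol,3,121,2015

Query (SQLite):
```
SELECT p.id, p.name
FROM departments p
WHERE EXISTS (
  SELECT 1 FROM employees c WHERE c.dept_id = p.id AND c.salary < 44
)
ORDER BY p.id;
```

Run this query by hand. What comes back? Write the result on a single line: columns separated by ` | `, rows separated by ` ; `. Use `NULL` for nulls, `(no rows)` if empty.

For each departments row, check whether any employees with matching dept_id has salary < 44.
Keep rows where that is true.

2 | Legal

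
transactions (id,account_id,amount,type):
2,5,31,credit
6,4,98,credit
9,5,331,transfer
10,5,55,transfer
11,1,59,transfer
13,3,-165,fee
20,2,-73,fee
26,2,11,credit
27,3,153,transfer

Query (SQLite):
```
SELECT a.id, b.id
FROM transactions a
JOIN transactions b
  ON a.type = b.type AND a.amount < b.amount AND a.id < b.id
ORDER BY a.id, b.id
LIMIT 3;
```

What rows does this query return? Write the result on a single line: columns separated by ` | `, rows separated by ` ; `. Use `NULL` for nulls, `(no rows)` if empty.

2 | 6 ; 10 | 11 ; 10 | 27

Pairs (a,b) with same type, a.amount < b.amount, a.id < b.id.
type groups: credit:{2,6,26} fee:{13,20} transfer:{9,10,11,27}
Ordered by (a.id, b.id); first 3.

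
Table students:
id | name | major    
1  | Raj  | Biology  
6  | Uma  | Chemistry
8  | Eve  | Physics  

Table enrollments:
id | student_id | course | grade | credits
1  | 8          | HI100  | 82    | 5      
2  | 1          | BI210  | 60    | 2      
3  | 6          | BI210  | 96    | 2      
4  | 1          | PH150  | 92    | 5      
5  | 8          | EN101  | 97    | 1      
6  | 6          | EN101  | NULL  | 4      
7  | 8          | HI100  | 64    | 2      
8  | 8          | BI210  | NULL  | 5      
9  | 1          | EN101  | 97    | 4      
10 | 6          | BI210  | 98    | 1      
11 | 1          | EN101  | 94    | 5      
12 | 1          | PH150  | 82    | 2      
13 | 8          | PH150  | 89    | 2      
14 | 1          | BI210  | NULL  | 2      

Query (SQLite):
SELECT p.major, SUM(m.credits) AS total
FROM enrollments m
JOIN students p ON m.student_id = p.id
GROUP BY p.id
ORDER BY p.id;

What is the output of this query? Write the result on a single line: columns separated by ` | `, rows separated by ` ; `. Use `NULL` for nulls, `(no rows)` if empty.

Biology | 20 ; Chemistry | 7 ; Physics | 15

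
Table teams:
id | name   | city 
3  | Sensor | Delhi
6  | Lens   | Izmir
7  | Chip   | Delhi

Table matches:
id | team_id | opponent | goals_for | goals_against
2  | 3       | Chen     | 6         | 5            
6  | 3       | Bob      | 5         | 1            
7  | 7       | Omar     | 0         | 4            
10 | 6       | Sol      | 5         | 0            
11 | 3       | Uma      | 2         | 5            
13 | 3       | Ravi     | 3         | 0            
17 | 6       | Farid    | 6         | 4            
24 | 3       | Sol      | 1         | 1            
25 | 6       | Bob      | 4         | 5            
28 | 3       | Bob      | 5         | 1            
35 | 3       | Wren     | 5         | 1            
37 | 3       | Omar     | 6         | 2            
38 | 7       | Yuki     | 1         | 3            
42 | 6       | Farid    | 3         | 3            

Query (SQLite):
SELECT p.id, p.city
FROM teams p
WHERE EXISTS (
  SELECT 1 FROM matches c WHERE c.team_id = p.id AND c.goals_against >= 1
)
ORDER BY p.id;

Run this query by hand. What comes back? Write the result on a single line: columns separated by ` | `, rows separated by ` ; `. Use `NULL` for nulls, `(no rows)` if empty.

3 | Delhi ; 6 | Izmir ; 7 | Delhi

For each teams row, check whether any matches with matching team_id has goals_against >= 1.
Keep rows where that is true.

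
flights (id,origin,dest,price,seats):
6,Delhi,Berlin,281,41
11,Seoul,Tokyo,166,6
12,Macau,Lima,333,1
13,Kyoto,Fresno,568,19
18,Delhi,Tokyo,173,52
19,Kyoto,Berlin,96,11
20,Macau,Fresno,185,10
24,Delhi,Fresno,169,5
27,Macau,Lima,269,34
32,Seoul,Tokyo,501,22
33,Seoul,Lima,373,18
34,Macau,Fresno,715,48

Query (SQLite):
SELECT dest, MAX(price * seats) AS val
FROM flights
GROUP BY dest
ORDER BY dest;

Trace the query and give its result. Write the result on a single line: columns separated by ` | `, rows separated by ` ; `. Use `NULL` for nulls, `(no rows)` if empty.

For each row compute price * seats.
Group by dest; take MAX of the expression per group.
  Berlin: ids {6, 19} → MAX(price * seats)=11521
  Fresno: ids {13, 20, 24, 34} → MAX(price * seats)=34320
  Lima: ids {12, 27, 33} → MAX(price * seats)=9146
  Tokyo: ids {11, 18, 32} → MAX(price * seats)=11022

Berlin | 11521 ; Fresno | 34320 ; Lima | 9146 ; Tokyo | 11022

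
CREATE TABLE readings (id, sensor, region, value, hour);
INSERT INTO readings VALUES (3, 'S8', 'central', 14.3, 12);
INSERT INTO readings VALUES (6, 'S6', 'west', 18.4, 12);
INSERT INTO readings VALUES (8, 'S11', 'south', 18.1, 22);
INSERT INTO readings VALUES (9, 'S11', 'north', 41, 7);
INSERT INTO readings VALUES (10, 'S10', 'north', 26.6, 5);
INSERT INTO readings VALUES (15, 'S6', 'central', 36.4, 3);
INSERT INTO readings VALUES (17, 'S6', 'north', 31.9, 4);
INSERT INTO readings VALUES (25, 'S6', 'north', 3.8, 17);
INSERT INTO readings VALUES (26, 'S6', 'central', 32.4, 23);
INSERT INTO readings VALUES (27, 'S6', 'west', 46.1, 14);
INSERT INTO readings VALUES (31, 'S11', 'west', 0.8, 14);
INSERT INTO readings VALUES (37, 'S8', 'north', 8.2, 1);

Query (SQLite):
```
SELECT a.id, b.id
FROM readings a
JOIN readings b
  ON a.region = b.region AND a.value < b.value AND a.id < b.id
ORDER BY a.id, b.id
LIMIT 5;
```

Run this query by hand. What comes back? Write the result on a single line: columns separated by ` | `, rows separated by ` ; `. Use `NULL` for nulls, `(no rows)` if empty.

Pairs (a,b) with same region, a.value < b.value, a.id < b.id.
region groups: central:{3,15,26} north:{9,10,17,25,37} south:{8} west:{6,27,31}
Ordered by (a.id, b.id); first 5.

3 | 15 ; 3 | 26 ; 6 | 27 ; 10 | 17 ; 25 | 37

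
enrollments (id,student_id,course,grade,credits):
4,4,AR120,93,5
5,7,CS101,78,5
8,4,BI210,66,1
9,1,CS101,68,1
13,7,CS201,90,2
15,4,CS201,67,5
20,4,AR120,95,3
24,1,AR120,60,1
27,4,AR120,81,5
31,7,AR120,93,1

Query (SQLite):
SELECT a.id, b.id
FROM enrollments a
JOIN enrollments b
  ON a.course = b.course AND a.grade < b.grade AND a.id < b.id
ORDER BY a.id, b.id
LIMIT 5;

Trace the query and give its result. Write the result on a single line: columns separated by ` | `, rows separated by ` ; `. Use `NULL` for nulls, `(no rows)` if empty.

Pairs (a,b) with same course, a.grade < b.grade, a.id < b.id.
course groups: AR120:{4,20,24,27,31} BI210:{8} CS101:{5,9} CS201:{13,15}
Ordered by (a.id, b.id); first 5.

4 | 20 ; 24 | 27 ; 24 | 31 ; 27 | 31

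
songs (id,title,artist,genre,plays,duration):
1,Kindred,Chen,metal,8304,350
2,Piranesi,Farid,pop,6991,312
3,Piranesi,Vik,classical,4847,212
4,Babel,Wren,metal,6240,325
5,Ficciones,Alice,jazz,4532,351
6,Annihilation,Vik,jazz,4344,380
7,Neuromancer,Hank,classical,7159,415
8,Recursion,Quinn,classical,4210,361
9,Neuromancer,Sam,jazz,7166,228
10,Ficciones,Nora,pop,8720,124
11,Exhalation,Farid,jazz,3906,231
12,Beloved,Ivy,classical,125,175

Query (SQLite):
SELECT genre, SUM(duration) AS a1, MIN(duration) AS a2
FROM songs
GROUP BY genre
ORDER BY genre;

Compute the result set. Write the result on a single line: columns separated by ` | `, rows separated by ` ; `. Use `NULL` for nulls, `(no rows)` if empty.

Group songs by genre.
Per group compute: SUM(duration), MIN(duration).
  classical: ids {3, 7, 8, 12} → SUM(duration)=1163, MIN(duration)=175
  jazz: ids {5, 6, 9, 11} → SUM(duration)=1190, MIN(duration)=228
  metal: ids {1, 4} → SUM(duration)=675, MIN(duration)=325
  pop: ids {2, 10} → SUM(duration)=436, MIN(duration)=124

classical | 1163 | 175 ; jazz | 1190 | 228 ; metal | 675 | 325 ; pop | 436 | 124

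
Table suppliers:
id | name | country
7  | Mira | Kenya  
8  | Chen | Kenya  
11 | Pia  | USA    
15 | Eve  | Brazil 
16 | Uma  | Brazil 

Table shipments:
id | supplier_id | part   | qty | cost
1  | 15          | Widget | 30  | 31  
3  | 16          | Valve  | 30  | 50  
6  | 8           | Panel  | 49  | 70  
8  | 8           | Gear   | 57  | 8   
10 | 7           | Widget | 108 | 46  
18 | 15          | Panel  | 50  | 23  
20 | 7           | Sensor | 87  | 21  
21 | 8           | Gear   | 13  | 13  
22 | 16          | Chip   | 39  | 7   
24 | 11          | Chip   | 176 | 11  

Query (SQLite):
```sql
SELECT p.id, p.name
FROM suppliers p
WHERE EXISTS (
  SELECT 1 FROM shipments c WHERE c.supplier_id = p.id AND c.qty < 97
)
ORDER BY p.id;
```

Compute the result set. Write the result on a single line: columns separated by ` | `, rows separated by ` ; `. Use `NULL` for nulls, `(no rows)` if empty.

For each suppliers row, check whether any shipments with matching supplier_id has qty < 97.
Keep rows where that is true.

7 | Mira ; 8 | Chen ; 15 | Eve ; 16 | Uma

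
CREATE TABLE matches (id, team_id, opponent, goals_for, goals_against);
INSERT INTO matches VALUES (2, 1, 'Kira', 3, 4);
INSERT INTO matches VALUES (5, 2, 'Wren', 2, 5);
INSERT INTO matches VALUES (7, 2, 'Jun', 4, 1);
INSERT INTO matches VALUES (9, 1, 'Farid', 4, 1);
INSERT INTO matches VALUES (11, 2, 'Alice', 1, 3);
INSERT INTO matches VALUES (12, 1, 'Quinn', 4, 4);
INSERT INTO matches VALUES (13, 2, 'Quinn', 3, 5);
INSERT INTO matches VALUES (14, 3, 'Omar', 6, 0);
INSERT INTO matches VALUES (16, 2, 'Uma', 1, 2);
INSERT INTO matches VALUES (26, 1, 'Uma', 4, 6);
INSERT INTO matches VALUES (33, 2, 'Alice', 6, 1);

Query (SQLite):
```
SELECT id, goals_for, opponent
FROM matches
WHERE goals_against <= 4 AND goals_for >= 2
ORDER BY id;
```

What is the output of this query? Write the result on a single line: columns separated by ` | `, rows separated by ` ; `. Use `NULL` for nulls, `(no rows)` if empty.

goals_against <= 4: ids {2, 7, 9, 11, 12, 14, 16, 33}
goals_for >= 2: ids {2, 5, 7, 9, 12, 13, 14, 26, 33}
Combine with AND.

2 | 3 | Kira ; 7 | 4 | Jun ; 9 | 4 | Farid ; 12 | 4 | Quinn ; 14 | 6 | Omar ; 33 | 6 | Alice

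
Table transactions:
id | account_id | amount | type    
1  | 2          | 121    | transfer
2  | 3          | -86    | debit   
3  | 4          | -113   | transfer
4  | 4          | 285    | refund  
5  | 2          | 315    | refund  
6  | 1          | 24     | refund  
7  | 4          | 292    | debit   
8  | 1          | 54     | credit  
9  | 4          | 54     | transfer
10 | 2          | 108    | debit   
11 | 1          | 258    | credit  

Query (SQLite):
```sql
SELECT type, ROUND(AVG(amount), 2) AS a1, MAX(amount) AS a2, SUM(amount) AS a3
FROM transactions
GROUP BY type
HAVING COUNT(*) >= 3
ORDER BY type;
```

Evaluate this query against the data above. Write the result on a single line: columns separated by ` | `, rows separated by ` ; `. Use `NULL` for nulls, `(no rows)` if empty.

Group transactions by type.
Per group compute: ROUND(AVG(amount), 2), MAX(amount), SUM(amount).
HAVING: drop groups with fewer than 3 rows.
  credit: ids {8, 11} → ROUND(AVG(amount), 2)=156, MAX(amount)=258, SUM(amount)=312
  debit: ids {2, 7, 10} → ROUND(AVG(amount), 2)=104.67, MAX(amount)=292, SUM(amount)=314
  refund: ids {4, 5, 6} → ROUND(AVG(amount), 2)=208, MAX(amount)=315, SUM(amount)=624
  transfer: ids {1, 3, 9} → ROUND(AVG(amount), 2)=20.67, MAX(amount)=121, SUM(amount)=62

debit | 104.67 | 292 | 314 ; refund | 208 | 315 | 624 ; transfer | 20.67 | 121 | 62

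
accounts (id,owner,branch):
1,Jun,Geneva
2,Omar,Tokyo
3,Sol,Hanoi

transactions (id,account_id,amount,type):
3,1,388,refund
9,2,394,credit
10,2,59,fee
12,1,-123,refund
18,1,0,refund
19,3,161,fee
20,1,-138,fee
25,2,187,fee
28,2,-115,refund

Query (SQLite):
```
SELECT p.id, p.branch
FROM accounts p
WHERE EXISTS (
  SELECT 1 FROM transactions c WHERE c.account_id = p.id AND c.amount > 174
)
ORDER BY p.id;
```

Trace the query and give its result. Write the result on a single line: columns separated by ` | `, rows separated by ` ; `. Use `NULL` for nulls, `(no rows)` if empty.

For each accounts row, check whether any transactions with matching account_id has amount > 174.
Keep rows where that is true.

1 | Geneva ; 2 | Tokyo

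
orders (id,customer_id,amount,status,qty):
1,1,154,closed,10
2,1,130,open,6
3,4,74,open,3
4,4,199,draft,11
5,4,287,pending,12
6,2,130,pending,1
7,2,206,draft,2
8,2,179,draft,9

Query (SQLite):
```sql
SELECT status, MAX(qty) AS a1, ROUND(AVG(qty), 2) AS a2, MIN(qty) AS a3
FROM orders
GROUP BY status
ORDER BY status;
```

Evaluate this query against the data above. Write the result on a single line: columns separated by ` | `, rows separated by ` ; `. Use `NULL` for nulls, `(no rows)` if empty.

Group orders by status.
Per group compute: MAX(qty), ROUND(AVG(qty), 2), MIN(qty).
  closed: ids {1} → MAX(qty)=10, ROUND(AVG(qty), 2)=10, MIN(qty)=10
  draft: ids {4, 7, 8} → MAX(qty)=11, ROUND(AVG(qty), 2)=7.33, MIN(qty)=2
  open: ids {2, 3} → MAX(qty)=6, ROUND(AVG(qty), 2)=4.5, MIN(qty)=3
  pending: ids {5, 6} → MAX(qty)=12, ROUND(AVG(qty), 2)=6.5, MIN(qty)=1

closed | 10 | 10 | 10 ; draft | 11 | 7.33 | 2 ; open | 6 | 4.5 | 3 ; pending | 12 | 6.5 | 1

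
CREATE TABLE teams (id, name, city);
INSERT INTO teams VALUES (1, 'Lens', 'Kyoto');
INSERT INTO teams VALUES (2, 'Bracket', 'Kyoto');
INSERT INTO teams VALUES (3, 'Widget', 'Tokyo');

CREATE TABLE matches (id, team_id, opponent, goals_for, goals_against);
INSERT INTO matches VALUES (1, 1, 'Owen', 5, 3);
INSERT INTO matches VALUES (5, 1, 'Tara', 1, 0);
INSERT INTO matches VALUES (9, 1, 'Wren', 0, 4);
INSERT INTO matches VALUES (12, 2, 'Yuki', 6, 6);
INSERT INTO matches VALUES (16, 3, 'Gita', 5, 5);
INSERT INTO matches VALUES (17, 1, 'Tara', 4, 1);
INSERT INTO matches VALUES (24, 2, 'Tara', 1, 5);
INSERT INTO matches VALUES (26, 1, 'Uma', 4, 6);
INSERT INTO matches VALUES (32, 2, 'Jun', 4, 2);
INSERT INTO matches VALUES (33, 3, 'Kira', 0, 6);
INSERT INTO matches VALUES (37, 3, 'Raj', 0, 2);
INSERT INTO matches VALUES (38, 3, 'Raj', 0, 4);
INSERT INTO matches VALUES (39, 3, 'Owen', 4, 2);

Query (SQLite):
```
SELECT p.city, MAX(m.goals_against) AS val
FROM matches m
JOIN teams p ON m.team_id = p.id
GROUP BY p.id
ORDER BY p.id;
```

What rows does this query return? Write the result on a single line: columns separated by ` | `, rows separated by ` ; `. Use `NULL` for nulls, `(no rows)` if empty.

Join each matches row to its teams via team_id.
Group joined rows by teams.id; compute MAX(m.goals_against) per group.
  1: ids {1, 5, 9, 17, 26} → MAX(m.goals_against)=6
  2: ids {12, 24, 32} → MAX(m.goals_against)=6
  3: ids {16, 33, 37, 38, 39} → MAX(m.goals_against)=6

Kyoto | 6 ; Kyoto | 6 ; Tokyo | 6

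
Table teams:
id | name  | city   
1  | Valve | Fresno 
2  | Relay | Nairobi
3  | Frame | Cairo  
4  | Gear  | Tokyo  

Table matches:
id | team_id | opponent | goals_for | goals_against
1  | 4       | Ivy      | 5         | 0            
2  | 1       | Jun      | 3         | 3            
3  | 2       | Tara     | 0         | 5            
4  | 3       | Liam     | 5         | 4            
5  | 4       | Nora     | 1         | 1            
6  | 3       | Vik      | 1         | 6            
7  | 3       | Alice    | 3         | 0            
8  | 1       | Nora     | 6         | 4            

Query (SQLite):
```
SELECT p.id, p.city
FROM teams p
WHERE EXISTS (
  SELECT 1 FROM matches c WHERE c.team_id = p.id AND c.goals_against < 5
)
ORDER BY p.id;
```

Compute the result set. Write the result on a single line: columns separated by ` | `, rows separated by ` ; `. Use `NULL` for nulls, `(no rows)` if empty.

For each teams row, check whether any matches with matching team_id has goals_against < 5.
Keep rows where that is true.

1 | Fresno ; 3 | Cairo ; 4 | Tokyo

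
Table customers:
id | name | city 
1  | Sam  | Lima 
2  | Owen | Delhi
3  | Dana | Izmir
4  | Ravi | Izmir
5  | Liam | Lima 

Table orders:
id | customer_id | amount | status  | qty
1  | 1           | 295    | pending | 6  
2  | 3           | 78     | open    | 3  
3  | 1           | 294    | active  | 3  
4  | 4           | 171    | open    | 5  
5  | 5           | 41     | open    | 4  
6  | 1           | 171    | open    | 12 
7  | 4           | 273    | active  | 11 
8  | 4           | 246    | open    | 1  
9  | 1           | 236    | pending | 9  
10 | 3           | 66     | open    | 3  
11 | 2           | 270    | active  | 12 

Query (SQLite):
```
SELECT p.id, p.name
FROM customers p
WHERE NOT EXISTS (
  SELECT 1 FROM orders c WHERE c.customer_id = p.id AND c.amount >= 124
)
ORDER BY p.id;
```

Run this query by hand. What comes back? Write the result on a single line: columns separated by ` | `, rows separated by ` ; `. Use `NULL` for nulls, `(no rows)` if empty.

3 | Dana ; 5 | Liam

For each customers row, check whether any orders with matching customer_id has amount >= 124.
Keep rows where that is false.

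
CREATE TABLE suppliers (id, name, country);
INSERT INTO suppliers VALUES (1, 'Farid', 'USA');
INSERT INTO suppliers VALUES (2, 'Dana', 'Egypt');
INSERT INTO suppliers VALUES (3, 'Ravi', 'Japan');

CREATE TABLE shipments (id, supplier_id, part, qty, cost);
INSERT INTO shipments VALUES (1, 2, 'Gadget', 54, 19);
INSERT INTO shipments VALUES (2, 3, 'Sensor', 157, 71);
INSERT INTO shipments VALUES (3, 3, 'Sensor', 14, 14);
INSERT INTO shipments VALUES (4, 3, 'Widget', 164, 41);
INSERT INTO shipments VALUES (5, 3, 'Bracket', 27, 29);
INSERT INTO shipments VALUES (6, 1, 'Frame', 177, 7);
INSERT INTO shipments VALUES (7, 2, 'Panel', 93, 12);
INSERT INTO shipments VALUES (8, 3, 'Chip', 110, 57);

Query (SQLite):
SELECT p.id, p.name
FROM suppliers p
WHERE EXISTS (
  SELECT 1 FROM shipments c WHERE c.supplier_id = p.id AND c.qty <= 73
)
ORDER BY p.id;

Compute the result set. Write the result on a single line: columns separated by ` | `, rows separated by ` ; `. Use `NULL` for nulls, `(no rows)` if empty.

2 | Dana ; 3 | Ravi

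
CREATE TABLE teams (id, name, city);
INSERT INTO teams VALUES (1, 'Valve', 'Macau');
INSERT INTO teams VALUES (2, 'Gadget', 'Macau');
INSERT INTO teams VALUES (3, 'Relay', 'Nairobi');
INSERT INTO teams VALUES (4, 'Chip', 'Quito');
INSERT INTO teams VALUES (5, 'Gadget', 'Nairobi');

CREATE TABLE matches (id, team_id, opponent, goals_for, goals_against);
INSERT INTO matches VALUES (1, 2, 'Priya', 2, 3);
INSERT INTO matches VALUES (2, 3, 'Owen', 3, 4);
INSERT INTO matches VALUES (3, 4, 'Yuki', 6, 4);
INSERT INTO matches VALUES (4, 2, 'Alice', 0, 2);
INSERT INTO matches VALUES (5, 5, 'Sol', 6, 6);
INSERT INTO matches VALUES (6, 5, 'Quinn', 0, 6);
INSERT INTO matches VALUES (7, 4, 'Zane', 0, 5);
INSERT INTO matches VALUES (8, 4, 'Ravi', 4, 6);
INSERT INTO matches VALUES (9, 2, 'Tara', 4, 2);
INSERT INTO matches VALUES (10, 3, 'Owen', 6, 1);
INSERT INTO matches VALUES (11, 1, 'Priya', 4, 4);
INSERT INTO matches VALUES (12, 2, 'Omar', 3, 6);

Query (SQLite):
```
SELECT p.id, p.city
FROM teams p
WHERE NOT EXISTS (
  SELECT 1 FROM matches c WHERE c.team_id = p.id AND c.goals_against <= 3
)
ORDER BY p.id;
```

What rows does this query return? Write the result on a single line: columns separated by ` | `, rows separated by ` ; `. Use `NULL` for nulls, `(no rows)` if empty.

For each teams row, check whether any matches with matching team_id has goals_against <= 3.
Keep rows where that is false.

1 | Macau ; 4 | Quito ; 5 | Nairobi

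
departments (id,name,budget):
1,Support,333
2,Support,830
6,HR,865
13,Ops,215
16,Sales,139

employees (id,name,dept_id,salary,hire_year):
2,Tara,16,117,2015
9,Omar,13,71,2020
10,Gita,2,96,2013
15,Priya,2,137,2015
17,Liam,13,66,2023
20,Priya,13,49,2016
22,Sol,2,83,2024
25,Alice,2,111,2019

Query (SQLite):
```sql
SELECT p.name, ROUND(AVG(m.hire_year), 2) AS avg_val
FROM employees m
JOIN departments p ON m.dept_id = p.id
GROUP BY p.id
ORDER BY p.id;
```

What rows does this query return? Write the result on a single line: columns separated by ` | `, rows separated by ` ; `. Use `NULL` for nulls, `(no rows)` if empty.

Join each employees row to its departments via dept_id.
Group joined rows by departments.id; compute ROUND(AVG(m.hire_year), 2) per group.
  2: ids {10, 15, 22, 25} → ROUND(AVG(m.hire_year), 2)=2017.75
  13: ids {9, 17, 20} → ROUND(AVG(m.hire_year), 2)=2019.67
  16: ids {2} → ROUND(AVG(m.hire_year), 2)=2015

Support | 2017.75 ; Ops | 2019.67 ; Sales | 2015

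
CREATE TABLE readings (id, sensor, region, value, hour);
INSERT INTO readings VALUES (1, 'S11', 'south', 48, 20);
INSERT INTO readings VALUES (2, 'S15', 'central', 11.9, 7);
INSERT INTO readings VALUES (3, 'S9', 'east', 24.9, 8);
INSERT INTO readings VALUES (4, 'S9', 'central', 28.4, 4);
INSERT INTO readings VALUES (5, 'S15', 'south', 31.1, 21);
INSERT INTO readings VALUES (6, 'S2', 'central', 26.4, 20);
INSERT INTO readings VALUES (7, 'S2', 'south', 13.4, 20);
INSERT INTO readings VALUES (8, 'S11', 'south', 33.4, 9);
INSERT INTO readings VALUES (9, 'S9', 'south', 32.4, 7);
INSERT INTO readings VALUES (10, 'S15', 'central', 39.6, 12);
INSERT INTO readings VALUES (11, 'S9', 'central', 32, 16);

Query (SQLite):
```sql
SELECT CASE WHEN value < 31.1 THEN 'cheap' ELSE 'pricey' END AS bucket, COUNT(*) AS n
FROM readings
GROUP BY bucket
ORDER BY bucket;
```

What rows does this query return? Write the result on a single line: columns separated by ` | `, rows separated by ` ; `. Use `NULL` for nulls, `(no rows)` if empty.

Bucket rows by value < 31.1 → 'cheap' else 'pricey'; count each bucket.

cheap | 5 ; pricey | 6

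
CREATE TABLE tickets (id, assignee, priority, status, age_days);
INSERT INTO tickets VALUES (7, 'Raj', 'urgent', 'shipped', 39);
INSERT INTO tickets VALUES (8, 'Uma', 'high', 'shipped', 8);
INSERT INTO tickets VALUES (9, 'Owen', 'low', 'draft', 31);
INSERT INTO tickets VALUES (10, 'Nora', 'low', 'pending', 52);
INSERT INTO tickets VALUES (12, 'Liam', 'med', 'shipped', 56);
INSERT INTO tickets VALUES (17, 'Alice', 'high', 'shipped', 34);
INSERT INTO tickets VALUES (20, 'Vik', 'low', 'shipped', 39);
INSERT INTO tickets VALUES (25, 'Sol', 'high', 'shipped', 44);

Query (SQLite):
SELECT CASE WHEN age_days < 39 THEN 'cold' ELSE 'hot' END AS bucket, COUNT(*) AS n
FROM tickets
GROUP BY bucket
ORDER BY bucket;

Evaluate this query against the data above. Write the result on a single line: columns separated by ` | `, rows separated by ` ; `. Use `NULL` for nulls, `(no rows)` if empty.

Bucket rows by age_days < 39 → 'cold' else 'hot'; count each bucket.

cold | 3 ; hot | 5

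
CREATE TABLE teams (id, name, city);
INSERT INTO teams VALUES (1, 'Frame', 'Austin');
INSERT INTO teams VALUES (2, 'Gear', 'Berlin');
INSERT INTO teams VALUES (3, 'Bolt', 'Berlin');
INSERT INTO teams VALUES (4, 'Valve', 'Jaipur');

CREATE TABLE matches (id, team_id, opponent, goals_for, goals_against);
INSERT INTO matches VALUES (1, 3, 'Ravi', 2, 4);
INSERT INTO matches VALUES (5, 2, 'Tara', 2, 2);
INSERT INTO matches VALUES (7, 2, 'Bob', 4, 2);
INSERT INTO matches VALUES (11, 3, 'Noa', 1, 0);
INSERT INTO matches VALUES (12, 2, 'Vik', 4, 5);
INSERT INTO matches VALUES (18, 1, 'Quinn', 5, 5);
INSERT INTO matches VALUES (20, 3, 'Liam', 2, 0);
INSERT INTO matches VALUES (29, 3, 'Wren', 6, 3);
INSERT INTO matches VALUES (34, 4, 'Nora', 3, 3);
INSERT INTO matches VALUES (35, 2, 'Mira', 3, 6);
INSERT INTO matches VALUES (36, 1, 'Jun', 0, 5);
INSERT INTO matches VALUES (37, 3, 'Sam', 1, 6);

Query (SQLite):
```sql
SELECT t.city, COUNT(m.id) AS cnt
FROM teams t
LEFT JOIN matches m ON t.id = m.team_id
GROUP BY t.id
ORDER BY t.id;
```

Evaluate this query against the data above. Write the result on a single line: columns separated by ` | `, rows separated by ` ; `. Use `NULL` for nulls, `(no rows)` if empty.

LEFT JOIN keeps every teams row; unmatched ones get NULL for matches columns.
Group by teams.id and compute COUNT(m.id). COUNT(col) of an all-NULL group is 0.
  1: ids {18, 36} → COUNT(m.id)=2
  2: ids {5, 7, 12, 35} → COUNT(m.id)=4
  3: ids {1, 11, 20, 29, 37} → COUNT(m.id)=5
  4: ids {34} → COUNT(m.id)=1

Austin | 2 ; Berlin | 4 ; Berlin | 5 ; Jaipur | 1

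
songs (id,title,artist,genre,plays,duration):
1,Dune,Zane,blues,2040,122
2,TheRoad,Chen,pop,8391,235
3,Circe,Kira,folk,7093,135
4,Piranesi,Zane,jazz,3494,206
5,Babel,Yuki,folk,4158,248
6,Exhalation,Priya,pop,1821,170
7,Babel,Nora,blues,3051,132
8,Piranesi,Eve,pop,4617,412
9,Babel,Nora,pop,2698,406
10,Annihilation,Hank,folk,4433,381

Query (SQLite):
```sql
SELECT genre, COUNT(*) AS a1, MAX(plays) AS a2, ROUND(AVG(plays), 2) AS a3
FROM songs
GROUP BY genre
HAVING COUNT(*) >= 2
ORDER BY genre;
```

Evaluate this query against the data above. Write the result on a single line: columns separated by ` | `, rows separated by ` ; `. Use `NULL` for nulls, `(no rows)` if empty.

blues | 2 | 3051 | 2545.5 ; folk | 3 | 7093 | 5228 ; pop | 4 | 8391 | 4381.75

Group songs by genre.
Per group compute: COUNT(*), MAX(plays), ROUND(AVG(plays), 2).
HAVING: drop groups with fewer than 2 rows.
  blues: ids {1, 7} → COUNT(*)=2, MAX(plays)=3051, ROUND(AVG(plays), 2)=2545.5
  folk: ids {3, 5, 10} → COUNT(*)=3, MAX(plays)=7093, ROUND(AVG(plays), 2)=5228
  jazz: ids {4} → COUNT(*)=1, MAX(plays)=3494, ROUND(AVG(plays), 2)=3494
  pop: ids {2, 6, 8, 9} → COUNT(*)=4, MAX(plays)=8391, ROUND(AVG(plays), 2)=4381.75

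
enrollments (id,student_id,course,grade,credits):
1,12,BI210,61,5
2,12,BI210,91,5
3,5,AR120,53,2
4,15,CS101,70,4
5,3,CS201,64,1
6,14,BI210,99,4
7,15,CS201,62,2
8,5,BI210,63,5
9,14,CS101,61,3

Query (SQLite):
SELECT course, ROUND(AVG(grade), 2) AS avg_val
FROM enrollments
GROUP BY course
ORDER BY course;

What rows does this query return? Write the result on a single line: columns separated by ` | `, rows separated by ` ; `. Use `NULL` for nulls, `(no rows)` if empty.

Partition enrollments by course; compute ROUND(AVG(grade), 2) within each group.
  AR120: ids {3} → ROUND(AVG(grade), 2)=53
  BI210: ids {1, 2, 6, 8} → ROUND(AVG(grade), 2)=78.5
  CS101: ids {4, 9} → ROUND(AVG(grade), 2)=65.5
  CS201: ids {5, 7} → ROUND(AVG(grade), 2)=63

AR120 | 53 ; BI210 | 78.5 ; CS101 | 65.5 ; CS201 | 63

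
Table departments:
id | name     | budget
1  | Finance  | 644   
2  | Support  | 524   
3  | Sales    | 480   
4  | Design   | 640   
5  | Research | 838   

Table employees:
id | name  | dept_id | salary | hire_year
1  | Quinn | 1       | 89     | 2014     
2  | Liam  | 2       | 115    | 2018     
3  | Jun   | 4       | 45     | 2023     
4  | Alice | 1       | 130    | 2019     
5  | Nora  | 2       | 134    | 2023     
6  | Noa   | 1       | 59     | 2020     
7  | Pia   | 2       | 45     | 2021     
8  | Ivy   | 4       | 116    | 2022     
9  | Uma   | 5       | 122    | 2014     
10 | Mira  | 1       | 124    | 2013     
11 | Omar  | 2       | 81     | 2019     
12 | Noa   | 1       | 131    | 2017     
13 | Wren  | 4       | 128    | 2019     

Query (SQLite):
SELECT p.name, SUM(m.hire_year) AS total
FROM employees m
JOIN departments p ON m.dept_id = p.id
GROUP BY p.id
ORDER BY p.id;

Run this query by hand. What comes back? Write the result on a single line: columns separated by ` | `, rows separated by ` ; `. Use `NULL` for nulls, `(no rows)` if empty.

Finance | 10083 ; Support | 8081 ; Design | 6064 ; Research | 2014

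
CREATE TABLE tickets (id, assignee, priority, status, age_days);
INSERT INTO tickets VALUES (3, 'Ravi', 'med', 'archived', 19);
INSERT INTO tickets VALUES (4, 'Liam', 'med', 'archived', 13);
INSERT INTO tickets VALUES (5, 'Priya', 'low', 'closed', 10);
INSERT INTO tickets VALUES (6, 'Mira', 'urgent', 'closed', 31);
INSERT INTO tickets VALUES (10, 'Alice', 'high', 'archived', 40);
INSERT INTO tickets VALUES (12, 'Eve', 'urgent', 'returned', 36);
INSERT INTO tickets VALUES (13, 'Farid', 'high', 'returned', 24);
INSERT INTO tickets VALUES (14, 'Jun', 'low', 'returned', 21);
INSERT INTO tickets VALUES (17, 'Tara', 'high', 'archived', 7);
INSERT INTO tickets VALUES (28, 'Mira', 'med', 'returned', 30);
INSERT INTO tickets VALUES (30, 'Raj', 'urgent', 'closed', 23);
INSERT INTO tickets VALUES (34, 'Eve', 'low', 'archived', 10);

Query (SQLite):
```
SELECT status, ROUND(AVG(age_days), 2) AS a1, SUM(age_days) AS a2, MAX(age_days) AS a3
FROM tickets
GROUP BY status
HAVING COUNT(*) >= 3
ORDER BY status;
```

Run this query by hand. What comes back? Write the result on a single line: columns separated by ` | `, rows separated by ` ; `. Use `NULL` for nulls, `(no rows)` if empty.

Group tickets by status.
Per group compute: ROUND(AVG(age_days), 2), SUM(age_days), MAX(age_days).
HAVING: drop groups with fewer than 3 rows.
  archived: ids {3, 4, 10, 17, 34} → ROUND(AVG(age_days), 2)=17.8, SUM(age_days)=89, MAX(age_days)=40
  closed: ids {5, 6, 30} → ROUND(AVG(age_days), 2)=21.33, SUM(age_days)=64, MAX(age_days)=31
  returned: ids {12, 13, 14, 28} → ROUND(AVG(age_days), 2)=27.75, SUM(age_days)=111, MAX(age_days)=36

archived | 17.8 | 89 | 40 ; closed | 21.33 | 64 | 31 ; returned | 27.75 | 111 | 36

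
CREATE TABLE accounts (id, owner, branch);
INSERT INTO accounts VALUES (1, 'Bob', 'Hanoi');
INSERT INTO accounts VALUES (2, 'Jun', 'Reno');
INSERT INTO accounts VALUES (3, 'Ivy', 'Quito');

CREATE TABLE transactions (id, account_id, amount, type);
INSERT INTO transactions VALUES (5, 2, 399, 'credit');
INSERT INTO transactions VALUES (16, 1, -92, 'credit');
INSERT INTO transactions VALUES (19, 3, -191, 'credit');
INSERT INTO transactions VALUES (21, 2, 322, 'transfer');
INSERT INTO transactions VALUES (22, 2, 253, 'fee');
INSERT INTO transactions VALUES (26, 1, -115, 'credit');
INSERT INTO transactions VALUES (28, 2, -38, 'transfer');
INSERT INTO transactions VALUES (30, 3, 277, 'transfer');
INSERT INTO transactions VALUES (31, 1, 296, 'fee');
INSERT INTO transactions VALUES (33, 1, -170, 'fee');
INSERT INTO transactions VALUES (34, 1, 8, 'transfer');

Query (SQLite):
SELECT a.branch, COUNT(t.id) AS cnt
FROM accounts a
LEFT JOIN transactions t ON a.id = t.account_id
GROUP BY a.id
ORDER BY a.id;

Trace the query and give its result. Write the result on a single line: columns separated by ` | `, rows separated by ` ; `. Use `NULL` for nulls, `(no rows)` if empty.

Hanoi | 5 ; Reno | 4 ; Quito | 2

LEFT JOIN keeps every accounts row; unmatched ones get NULL for transactions columns.
Group by accounts.id and compute COUNT(t.id). COUNT(col) of an all-NULL group is 0.
  1: ids {16, 26, 31, 33, 34} → COUNT(t.id)=5
  2: ids {5, 21, 22, 28} → COUNT(t.id)=4
  3: ids {19, 30} → COUNT(t.id)=2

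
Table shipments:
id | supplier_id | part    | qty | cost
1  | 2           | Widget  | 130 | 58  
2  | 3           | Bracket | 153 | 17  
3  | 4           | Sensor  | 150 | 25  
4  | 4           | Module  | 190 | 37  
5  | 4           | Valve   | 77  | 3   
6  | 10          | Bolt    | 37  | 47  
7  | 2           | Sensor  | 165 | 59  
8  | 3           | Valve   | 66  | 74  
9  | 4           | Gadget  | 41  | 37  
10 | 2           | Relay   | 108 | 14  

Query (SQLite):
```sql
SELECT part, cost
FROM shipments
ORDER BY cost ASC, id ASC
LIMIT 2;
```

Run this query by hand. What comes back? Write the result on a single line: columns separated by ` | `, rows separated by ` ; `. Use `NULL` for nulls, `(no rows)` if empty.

Valve | 3 ; Relay | 14

Sort by cost asc, tiebreak id asc: (3, id=5), (14, id=10), (17, id=2), (25, id=3), (37, id=4) …. Take first 2.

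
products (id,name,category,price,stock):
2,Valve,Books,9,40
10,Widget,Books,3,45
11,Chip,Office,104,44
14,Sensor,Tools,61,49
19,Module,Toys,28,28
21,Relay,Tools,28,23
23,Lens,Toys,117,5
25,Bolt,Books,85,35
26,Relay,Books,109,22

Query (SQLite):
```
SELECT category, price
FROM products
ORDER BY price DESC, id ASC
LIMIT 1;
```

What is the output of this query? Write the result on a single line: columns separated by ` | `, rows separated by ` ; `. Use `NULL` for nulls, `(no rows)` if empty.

Toys | 117

Sort by price desc, tiebreak id asc: (117, id=23), (109, id=26), (104, id=11), (85, id=25) …. Take first 1.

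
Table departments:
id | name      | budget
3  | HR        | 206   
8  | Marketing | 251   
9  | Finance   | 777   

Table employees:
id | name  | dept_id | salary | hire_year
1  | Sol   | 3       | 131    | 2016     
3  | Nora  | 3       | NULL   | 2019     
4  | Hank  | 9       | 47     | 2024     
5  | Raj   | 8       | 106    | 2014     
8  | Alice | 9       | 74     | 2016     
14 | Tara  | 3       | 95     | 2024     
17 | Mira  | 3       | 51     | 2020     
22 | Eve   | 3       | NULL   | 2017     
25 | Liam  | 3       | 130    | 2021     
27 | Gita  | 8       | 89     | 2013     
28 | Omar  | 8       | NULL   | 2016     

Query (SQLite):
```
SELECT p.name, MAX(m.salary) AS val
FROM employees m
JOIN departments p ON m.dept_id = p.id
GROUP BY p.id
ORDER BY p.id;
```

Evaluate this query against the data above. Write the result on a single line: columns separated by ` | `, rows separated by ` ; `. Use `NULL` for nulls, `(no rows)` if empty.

HR | 131 ; Marketing | 106 ; Finance | 74

Join each employees row to its departments via dept_id.
Group joined rows by departments.id; compute MAX(m.salary) per group.
  3: ids {1, 3, 14, 17, 22, 25} → MAX(m.salary)=131
  8: ids {5, 27, 28} → MAX(m.salary)=106
  9: ids {4, 8} → MAX(m.salary)=74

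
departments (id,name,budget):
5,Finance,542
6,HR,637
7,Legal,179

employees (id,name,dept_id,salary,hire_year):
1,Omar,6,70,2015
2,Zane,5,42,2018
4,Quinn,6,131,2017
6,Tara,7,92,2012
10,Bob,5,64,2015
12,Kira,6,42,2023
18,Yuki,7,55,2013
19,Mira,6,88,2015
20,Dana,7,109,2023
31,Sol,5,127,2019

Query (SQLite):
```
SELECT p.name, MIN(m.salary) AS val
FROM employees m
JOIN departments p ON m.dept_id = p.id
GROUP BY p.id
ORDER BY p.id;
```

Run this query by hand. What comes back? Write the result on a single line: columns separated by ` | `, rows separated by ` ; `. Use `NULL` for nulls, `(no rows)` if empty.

Finance | 42 ; HR | 42 ; Legal | 55

Join each employees row to its departments via dept_id.
Group joined rows by departments.id; compute MIN(m.salary) per group.
  5: ids {2, 10, 31} → MIN(m.salary)=42
  6: ids {1, 4, 12, 19} → MIN(m.salary)=42
  7: ids {6, 18, 20} → MIN(m.salary)=55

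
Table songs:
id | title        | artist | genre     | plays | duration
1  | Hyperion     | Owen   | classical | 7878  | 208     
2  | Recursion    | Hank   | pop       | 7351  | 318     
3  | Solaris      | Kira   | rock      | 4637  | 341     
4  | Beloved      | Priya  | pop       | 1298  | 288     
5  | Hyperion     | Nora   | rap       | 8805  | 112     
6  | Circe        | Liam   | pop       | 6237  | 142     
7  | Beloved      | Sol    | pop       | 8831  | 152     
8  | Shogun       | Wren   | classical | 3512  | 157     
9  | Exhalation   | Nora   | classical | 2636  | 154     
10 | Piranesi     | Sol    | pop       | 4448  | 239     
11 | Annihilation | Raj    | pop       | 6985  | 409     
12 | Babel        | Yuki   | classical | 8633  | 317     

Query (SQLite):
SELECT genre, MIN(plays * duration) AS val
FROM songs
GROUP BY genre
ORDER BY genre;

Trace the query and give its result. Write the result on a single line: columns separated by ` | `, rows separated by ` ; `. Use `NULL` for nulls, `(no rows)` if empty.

For each row compute plays * duration.
Group by genre; take MIN of the expression per group.
  classical: ids {1, 8, 9, 12} → MIN(plays * duration)=405944
  pop: ids {2, 4, 6, 7, 10, 11} → MIN(plays * duration)=373824
  rap: ids {5} → MIN(plays * duration)=986160
  rock: ids {3} → MIN(plays * duration)=1581217

classical | 405944 ; pop | 373824 ; rap | 986160 ; rock | 1581217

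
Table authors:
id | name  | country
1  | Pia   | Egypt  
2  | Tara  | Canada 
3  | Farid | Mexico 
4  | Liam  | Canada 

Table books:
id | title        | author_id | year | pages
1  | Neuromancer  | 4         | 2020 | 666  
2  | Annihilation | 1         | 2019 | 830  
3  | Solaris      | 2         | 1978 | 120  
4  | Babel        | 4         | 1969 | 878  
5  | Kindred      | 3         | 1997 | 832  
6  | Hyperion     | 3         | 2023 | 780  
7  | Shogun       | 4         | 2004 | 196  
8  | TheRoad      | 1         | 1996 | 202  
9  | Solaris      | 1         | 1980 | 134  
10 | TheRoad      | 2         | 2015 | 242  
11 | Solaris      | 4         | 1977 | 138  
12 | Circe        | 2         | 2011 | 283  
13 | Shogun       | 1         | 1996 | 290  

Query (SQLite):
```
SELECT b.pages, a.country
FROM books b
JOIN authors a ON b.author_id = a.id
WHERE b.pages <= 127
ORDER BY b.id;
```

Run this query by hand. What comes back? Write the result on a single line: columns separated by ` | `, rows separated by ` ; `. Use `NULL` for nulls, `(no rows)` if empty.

120 | Canada

Each books row matches the authors row where author_id = authors.id.
Then keep rows with b.pages <= 127.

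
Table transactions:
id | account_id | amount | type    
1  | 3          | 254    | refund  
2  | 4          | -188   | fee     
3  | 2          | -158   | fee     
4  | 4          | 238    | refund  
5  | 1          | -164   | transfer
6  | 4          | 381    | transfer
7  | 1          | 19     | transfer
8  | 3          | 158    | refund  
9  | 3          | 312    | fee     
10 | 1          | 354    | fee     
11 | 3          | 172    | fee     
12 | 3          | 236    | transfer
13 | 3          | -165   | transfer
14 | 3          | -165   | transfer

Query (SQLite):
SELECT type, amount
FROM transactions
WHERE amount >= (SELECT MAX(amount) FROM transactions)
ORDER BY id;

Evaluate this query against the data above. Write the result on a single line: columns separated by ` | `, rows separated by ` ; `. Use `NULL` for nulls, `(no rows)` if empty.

transfer | 381

Scalar subquery: MAX(amount) over all transactions rows = 381.
Keep rows where amount >= that value.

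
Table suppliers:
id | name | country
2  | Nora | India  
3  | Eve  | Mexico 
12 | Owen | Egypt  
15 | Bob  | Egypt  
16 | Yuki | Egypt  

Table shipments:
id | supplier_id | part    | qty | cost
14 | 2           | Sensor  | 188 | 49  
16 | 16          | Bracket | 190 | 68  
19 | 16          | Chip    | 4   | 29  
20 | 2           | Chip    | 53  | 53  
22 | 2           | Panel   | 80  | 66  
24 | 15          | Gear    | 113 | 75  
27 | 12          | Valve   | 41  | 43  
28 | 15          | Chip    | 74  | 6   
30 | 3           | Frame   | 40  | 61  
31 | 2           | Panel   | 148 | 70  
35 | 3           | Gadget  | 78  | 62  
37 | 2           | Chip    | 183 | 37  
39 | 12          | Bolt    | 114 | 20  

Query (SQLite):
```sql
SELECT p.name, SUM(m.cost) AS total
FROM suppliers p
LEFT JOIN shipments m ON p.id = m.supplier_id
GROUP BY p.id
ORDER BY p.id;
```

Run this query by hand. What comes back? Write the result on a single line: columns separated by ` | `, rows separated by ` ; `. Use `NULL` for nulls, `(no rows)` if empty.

LEFT JOIN keeps every suppliers row; unmatched ones get NULL for shipments columns.
Group by suppliers.id and compute SUM(m.cost). SUM over an all-NULL group is NULL.
  2: ids {14, 20, 22, 31, 37} → SUM(m.cost)=275
  3: ids {30, 35} → SUM(m.cost)=123
  12: ids {27, 39} → SUM(m.cost)=63
  15: ids {24, 28} → SUM(m.cost)=81
  16: ids {16, 19} → SUM(m.cost)=97

Nora | 275 ; Eve | 123 ; Owen | 63 ; Bob | 81 ; Yuki | 97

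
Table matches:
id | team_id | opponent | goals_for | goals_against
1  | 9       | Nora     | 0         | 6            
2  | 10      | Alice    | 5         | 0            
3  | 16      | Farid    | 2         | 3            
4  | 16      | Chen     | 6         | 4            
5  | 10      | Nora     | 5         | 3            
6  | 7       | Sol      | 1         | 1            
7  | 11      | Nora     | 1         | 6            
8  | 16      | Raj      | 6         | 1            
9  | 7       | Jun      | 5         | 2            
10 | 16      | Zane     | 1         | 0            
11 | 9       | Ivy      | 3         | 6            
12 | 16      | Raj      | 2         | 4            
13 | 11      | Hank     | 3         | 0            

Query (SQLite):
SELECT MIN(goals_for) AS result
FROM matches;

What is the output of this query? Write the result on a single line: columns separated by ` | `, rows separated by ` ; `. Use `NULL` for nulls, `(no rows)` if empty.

All goals_for values: [0, 5, 2, 6, 5, 1, 1, 6, 5, 1, 3, 2, 3].
MIN of non-NULL values = 0.

0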